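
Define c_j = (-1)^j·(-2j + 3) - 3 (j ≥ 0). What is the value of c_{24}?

(-1)^24 = 1; -2j + 3 at j=24 is -45; so c_{24} = -48.

-48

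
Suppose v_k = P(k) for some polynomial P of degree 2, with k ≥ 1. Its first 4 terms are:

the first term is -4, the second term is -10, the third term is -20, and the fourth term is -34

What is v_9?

-164

1st diffs: -6, -10, -14.
2nd diffs: -4, -4 (constant).
Newton forward-difference form: v_k = -4 + (-6)·C(k-1,1) + (-4)·C(k-1,2).
At k = 9: k-1 = 8, so v_9 = -4 - 48 - 112 = -164.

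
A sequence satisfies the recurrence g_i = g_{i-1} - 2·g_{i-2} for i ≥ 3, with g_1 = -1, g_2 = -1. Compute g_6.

-5

Compute successive terms:
g_3 = 1; g_4 = 3; g_5 = 1; g_6 = -5.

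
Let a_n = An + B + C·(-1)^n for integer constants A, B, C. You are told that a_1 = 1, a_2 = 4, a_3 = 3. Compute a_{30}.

At n = 1, 2, 3: A + B - C = 1; 2A + B + C = 4; 3A + B - C = 3.
Subtracting the first from the second: A + 2C = 3.
Subtracting the second from the third: A - 2C = -1.
Solving: C = 1, A = 1, then B = 1.
So a_n = 1·n + 1 + 1·(-1)^n; at n=30 this is 32.

32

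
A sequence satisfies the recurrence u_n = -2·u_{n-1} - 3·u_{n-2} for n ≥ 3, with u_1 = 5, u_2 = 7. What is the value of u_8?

Compute successive terms:
u_3 = -29; u_4 = 37; u_5 = 13; u_6 = -137; u_7 = 235; u_8 = -59.

-59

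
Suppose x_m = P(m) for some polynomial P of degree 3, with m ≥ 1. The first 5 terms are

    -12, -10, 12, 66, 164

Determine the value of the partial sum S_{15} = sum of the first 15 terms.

25510

1st diffs: 2, 22, 54, 98.
2nd diffs: 20, 32, 44.
3rd diffs: 12, 12 (constant).
So x_m = 2m^3 - 2m^2 - 6m - 6.
Continuing: …, 318, 540, 842, 1236, …, x_{15} = 6204.
Summing m = 1..15 (15 terms) gives 25510.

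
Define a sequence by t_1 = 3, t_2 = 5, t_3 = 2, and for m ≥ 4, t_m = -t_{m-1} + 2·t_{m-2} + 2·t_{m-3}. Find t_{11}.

-28

Iterate the recurrence:
t_4 = 14, t_5 = 0, t_6 = 32, t_7 = -4, t_8 = 68, t_9 = -12, t_{10} = 140, t_{11} = -28.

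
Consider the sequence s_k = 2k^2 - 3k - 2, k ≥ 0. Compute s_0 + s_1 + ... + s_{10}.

Over k = 0..10: Σk = 55, Σk² = 385.
Total = (2)·385 + (-3)·55 + (-2)·11 = 583.

583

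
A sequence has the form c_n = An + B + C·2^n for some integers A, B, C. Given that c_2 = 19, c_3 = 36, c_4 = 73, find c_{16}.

At n = 2, 3, 4: 2A + B + 4C = 19; 3A + B + 8C = 36; 4A + B + 16C = 73.
Subtracting the first from the second: A + 4C = 17.
Subtracting the second from the third: A + 8C = 37.
Solving: C = 5, A = -3, then B = 5.
So c_n = -3·n + 5 + 5·2^n; at n=16 this is 327637.

327637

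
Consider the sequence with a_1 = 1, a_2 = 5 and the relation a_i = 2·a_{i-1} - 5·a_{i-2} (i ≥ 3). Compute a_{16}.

-382215

Applying the relation repeatedly:
a_3 = 5  a_4 = -15  a_5 = -55  …  a_{13} = 32345  a_{14} = 58765  a_{15} = -44195  a_{16} = -382215.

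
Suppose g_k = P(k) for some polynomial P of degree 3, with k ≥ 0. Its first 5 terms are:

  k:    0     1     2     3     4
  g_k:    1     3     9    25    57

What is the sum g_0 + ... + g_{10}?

2761

1st diffs: 2, 6, 16, 32.
2nd diffs: 4, 10, 16.
3rd diffs: 6, 6 (constant).
Newton forward-difference form: g_k = 1 + 2·C(k,1) + 4·C(k,2) + 6·C(k,3).
Continuing: …, 111, 193, 309, 465, …, g_{10} = 921.
Summing k = 0..10 (11 terms) gives 2761.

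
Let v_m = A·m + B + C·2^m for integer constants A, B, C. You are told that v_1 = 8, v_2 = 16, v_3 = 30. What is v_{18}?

The three given values yield: A + B + 2C = 8; 2A + B + 4C = 16; 3A + B + 8C = 30.
Subtracting the first from the second: A + 2C = 8.
Subtracting the second from the third: A + 4C = 14.
Solving: C = 3, A = 2, then B = 0.
Therefore v_{18} = 36 + 0 + 3·262144 = 786468.

786468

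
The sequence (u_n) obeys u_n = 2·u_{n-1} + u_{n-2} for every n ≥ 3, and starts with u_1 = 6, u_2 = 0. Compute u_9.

1014

u_3 = 6  u_4 = 12  u_5 = 30  u_6 = 72  u_7 = 174  u_8 = 420  u_9 = 1014.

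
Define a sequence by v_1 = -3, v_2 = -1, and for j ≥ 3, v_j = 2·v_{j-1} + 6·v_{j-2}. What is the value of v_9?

-35120

Applying the relation repeatedly:
v_3 = -20, v_4 = -46, v_5 = -212, v_6 = -700, v_7 = -2672, v_8 = -9544, v_9 = -35120.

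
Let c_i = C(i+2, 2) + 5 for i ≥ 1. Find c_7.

41

C(9, 2) = 36, so c_7 = 41.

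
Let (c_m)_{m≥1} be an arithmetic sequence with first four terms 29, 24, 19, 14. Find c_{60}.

Common difference d = -5.
c_m = 29 + (m - 1)·(-5).
c_{60} = 29 + 59·(-5) = -266.

-266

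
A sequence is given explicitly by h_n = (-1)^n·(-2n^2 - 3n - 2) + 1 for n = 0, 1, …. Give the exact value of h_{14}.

-435

(-1)^14 = 1; -2n^2 - 3n - 2 at n=14 is -436; so h_{14} = -435.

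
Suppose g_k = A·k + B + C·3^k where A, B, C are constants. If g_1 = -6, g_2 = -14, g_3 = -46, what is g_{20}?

-6973568726

At k = 1, 2, 3: A + B + 3C = -6; 2A + B + 9C = -14; 3A + B + 27C = -46.
Subtracting the first from the second: A + 6C = -8.
Subtracting the second from the third: A + 18C = -32.
Solving: C = -2, A = 4, then B = -4.
So g_k = 4·k + (-4) + (-2)·3^k; at k=20 this is -6973568726.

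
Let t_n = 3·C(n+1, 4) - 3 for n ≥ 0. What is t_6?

C(7, 4) = 35, so t_6 = 102.

102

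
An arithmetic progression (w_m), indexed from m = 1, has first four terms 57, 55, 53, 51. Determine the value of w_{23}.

13

Common difference d = -2.
w_m = 57 + (m - 1)·(-2).
w_{23} = 57 + 22·(-2) = 13.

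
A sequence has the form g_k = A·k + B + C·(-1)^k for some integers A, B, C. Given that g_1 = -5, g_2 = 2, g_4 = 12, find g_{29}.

Write the equations: A + B - C = -5; 2A + B + C = 2; 4A + B + C = 12.
Subtracting the first from the second: A + 2C = 7.
Subtracting the second from the third: 2A = 10.
Solving: C = 1, A = 5, then B = -9.
So g_k = 5·k + (-9) + 1·(-1)^k; at k=29 this is 135.

135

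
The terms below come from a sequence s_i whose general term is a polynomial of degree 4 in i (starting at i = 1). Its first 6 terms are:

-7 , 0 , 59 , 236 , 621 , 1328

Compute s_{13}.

1st diffs: 7, 59, 177, 385, 707.
2nd diffs: 52, 118, 208, 322.
3rd diffs: 66, 90, 114.
4th diffs: 24, 24 (constant).
Newton forward-difference form: s_i = -7 + 7·C(i-1,1) + 52·C(i-1,2) + 66·C(i-1,3) + 24·C(i-1,4).
At i = 13: i-1 = 12, so s_{13} = -7 + 84 + 3432 + 14520 + 11880 = 29909.

29909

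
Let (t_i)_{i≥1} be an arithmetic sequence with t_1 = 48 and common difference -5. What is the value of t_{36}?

t_i = 48 + (i - 1)·(-5).
t_{36} = 48 + 35·(-5) = -127.

-127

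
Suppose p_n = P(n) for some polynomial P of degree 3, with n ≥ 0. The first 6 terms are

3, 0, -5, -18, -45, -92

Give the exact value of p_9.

-600

1st diffs: -3, -5, -13, -27, -47.
2nd diffs: -2, -8, -14, -20.
3rd diffs: -6, -6, -6 (constant).
Newton forward-difference form: p_n = 3 + (-3)·C(n,1) + (-2)·C(n,2) + (-6)·C(n,3).
At n = 9: n = 9, so p_9 = 3 - 27 - 72 - 504 = -600.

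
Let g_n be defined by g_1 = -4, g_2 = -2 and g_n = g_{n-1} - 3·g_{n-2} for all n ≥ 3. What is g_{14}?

Iterate the recurrence:
g_3 = 10, g_4 = 16, g_5 = -14, …, g_{11} = -950, g_{12} = -134, g_{13} = 2716, g_{14} = 3118.

3118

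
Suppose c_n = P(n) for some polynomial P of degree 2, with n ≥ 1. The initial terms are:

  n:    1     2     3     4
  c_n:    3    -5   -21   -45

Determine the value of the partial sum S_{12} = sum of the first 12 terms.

1st diffs: -8, -16, -24.
2nd diffs: -8, -8 (constant).
So c_n = -4n^2 + 4n + 3.
Continuing: …, -77, -117, -165, -221, …, c_{12} = -525.
Summing n = 1..12 (12 terms) gives -2252.

-2252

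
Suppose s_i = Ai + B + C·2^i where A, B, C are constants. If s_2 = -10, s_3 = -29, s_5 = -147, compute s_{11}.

At i = 2, 3, 5: 2A + B + 4C = -10; 3A + B + 8C = -29; 5A + B + 32C = -147.
Subtracting the first from the second: A + 4C = -19.
Subtracting the second from the third: 2A + 24C = -118.
Solving: C = -5, A = 1, then B = 8.
Therefore s_{11} = 11 + 8 + (-5)·2048 = -10221.

-10221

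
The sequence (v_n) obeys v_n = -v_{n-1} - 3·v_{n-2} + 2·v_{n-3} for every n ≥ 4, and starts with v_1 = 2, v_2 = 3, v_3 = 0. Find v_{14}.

v_4 = -5  v_5 = 11  v_6 = 4  …  v_{11} = 195  v_{12} = 1060  v_{13} = -2359  v_{14} = -431.

-431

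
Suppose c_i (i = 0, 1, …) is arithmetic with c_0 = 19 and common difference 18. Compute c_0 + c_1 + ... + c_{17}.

c_i = 19 + (i - 0)·18.
c_{17} = 325; S = 18·(19 + 325)/2 = 3096.

3096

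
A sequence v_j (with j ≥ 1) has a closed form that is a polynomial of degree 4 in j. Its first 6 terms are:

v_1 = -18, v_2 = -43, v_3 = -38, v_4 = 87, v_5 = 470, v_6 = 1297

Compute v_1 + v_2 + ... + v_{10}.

33291

1st diffs: -25, 5, 125, 383, 827.
2nd diffs: 30, 120, 258, 444.
3rd diffs: 90, 138, 186.
4th diffs: 48, 48 (constant).
So v_j = 2j^4 - 5j^3 - 5j^2 - 5j - 5.
Continuing: 2802, 5267, 9022, 14445.
Summing j = 1..10 (10 terms) gives 33291.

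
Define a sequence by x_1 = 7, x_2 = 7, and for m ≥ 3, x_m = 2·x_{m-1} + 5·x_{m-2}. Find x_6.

1687

x_3 = 49; x_4 = 133; x_5 = 511; x_6 = 1687.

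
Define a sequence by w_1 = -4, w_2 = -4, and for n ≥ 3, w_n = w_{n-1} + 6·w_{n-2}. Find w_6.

Compute successive terms:
w_3 = -28; w_4 = -52; w_5 = -220; w_6 = -532.
(Characteristic roots are 3 and -2.)

-532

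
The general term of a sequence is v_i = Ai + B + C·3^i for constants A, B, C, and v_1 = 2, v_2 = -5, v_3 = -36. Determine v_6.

Plug in i = 1, 2, 3: A + B + 3C = 2; 2A + B + 9C = -5; 3A + B + 27C = -36.
Subtracting the first from the second: A + 6C = -7.
Subtracting the second from the third: A + 18C = -31.
Solving: C = -2, A = 5, then B = 3.
Therefore v_6 = 30 + 3 + (-2)·729 = -1425.

-1425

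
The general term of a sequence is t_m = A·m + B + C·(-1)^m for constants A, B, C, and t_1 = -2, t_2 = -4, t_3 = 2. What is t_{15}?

26

Write the equations: A + B - C = -2; 2A + B + C = -4; 3A + B - C = 2.
Subtracting the first from the second: A + 2C = -2.
Subtracting the second from the third: A - 2C = 6.
Solving: C = -2, A = 2, then B = -6.
Therefore t_{15} = 30 + (-6) + (-2)·(-1) = 26.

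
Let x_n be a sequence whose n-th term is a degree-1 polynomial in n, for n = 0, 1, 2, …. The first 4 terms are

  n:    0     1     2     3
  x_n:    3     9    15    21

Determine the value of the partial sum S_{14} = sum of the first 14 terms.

1st diffs: 6, 6, 6 (constant).
So x_n = 6n + 3.
Continuing: …, 27, 33, 39, 45, …, x_{13} = 81.
Summing n = 0..13 (14 terms) gives 588.

588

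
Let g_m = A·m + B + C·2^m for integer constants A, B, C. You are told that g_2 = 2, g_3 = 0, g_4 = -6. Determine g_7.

Write the equations: 2A + B + 4C = 2; 3A + B + 8C = 0; 4A + B + 16C = -6.
Subtracting the first from the second: A + 4C = -2.
Subtracting the second from the third: A + 8C = -6.
Solving: C = -1, A = 2, then B = 2.
Hence g_7 = 2·7 + 2 + (-1)·128 = -112.

-112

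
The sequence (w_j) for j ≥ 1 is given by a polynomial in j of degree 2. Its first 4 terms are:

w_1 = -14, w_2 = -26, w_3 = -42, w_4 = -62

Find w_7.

1st diffs: -12, -16, -20.
2nd diffs: -4, -4 (constant).
Newton forward-difference form: w_j = -14 + (-12)·C(j-1,1) + (-4)·C(j-1,2).
At j = 7: j-1 = 6, so w_7 = -14 - 72 - 60 = -146.

-146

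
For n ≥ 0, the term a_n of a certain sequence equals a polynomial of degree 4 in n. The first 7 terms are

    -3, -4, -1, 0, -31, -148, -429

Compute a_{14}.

-25861

1st diffs: -1, 3, 1, -31, -117, -281.
2nd diffs: 4, -2, -32, -86, -164.
3rd diffs: -6, -30, -54, -78.
4th diffs: -24, -24, -24 (constant).
So a_n = -n^4 + 5n^3 - 6n^2 + n - 3.
Evaluating at n = 14 gives a_{14} = -25861.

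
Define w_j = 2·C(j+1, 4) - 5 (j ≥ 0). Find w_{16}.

C(17, 4) = 2380, so w_{16} = 4755.

4755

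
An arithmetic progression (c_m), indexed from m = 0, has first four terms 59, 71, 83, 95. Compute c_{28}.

Common difference d = 12.
c_m = 59 + (m - 0)·12.
c_{28} = 59 + 28·12 = 395.

395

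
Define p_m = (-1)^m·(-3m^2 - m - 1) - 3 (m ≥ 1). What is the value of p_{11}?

372

(-1)^11 = -1; -3m^2 - m - 1 at m=11 is -375; so p_{11} = 372.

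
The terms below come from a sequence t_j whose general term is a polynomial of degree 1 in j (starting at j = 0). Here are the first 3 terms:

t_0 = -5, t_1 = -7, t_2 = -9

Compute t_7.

-19

1st diffs: -2, -2 (constant).
So t_j = -2j - 5.
Evaluating at j = 7 gives t_7 = -19.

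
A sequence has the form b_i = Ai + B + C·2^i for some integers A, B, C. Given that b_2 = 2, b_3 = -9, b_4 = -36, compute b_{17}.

Write the equations: 2A + B + 4C = 2; 3A + B + 8C = -9; 4A + B + 16C = -36.
Subtracting the first from the second: A + 4C = -11.
Subtracting the second from the third: A + 8C = -27.
Solving: C = -4, A = 5, then B = 8.
Therefore b_{17} = 85 + 8 + (-4)·131072 = -524195.

-524195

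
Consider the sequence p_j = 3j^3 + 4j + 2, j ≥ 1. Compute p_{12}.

5234

p_{12} = 3·12^3 + 4·12 + 2 = 5234.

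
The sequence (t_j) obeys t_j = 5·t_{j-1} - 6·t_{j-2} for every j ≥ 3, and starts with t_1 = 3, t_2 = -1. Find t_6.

t_3 = -23  t_4 = -109  t_5 = -407  t_6 = -1381.
(Characteristic roots are 3 and 2.)

-1381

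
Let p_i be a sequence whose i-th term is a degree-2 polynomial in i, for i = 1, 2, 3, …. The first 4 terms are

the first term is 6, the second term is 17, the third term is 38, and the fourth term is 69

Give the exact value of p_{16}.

1221

1st diffs: 11, 21, 31.
2nd diffs: 10, 10 (constant).
Newton forward-difference form: p_i = 6 + 11·C(i-1,1) + 10·C(i-1,2).
At i = 16: i-1 = 15, so p_{16} = 6 + 165 + 1050 = 1221.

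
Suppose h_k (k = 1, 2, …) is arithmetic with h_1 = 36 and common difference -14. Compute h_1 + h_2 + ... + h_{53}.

-17384

h_k = 36 + (k - 1)·(-14).
h_{53} = -692; S = 53·(36 + (-692))/2 = -17384.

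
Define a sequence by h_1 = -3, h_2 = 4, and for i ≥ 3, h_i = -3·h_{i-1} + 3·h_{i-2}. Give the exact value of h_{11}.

-853416

Applying the relation repeatedly:
h_3 = -21  h_4 = 75  h_5 = -288  h_6 = 1089  h_7 = -4131  h_8 = 15660  h_9 = -59373  h_{10} = 225099  h_{11} = -853416.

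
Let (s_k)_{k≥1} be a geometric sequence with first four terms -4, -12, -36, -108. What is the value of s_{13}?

-2125764

Common ratio r = 3.
s_k = (-4)·3^(k-1).
s_{13} = (-4)·3^12 = -2125764.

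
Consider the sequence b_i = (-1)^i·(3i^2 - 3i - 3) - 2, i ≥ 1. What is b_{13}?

-467

(-1)^13 = -1; 3i^2 - 3i - 3 at i=13 is 465; so b_{13} = -467.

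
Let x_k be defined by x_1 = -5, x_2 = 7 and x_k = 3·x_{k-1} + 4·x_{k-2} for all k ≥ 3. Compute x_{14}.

Applying the relation repeatedly:
x_3 = 1; x_4 = 31; x_5 = 97; …; x_{11} = 419425; x_{12} = 1677727; x_{13} = 6710881; x_{14} = 26843551.
(Characteristic roots are 4 and -1.)

26843551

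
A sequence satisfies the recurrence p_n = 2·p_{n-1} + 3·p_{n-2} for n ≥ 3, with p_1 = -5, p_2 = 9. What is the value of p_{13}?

531435

Step forward from the initial values:
p_3 = 3, p_4 = 33, p_5 = 75, …, p_{10} = 19689, p_{11} = 59043, p_{12} = 177153, p_{13} = 531435.
(Characteristic roots are 3 and -1.)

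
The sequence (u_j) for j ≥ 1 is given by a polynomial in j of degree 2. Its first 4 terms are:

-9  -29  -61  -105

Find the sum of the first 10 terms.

1st diffs: -20, -32, -44.
2nd diffs: -12, -12 (constant).
Newton forward-difference form: u_j = -9 + (-20)·C(j-1,1) + (-12)·C(j-1,2).
Continuing: …, -161, -229, -309, -401, …, u_{10} = -621.
Summing j = 1..10 (10 terms) gives -2430.

-2430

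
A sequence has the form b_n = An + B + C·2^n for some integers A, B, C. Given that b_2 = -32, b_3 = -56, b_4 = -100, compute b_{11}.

-10288

Plug in n = 2, 3, 4: 2A + B + 4C = -32; 3A + B + 8C = -56; 4A + B + 16C = -100.
Subtracting the first from the second: A + 4C = -24.
Subtracting the second from the third: A + 8C = -44.
Solving: C = -5, A = -4, then B = -4.
So b_n = -4·n + (-4) + (-5)·2^n; at n=11 this is -10288.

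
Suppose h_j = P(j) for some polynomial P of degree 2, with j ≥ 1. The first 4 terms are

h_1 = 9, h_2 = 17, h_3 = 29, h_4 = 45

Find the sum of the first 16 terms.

1st diffs: 8, 12, 16.
2nd diffs: 4, 4 (constant).
So h_j = 2j^2 + 2j + 5.
Continuing: …, 65, 89, 117, 149, …, h_{16} = 549.
Summing j = 1..16 (16 terms) gives 3344.

3344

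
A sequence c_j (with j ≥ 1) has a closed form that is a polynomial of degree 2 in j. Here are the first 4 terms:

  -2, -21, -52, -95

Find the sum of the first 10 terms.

1st diffs: -19, -31, -43.
2nd diffs: -12, -12 (constant).
So c_j = -6j^2 - j + 5.
Continuing: …, -150, -217, -296, -387, …, c_{10} = -605.
Summing j = 1..10 (10 terms) gives -2315.

-2315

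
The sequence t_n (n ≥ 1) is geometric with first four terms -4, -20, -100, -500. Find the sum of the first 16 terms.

-152587890624

Common ratio r = 5.
t_n = (-4)·5^(n-1).
S = (-4)·(5^16 - 1)/(5 - 1) = (-4)·(152587890625 - 1)/(4) = -152587890624.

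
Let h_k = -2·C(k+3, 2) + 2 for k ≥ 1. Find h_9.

C(12, 2) = 66, so h_9 = -130.

-130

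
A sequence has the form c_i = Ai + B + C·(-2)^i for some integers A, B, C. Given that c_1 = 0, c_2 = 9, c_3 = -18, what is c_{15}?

At i = 1, 2, 3: A + B - 2C = 0; 2A + B + 4C = 9; 3A + B - 8C = -18.
Subtracting the first from the second: A + 6C = 9.
Subtracting the second from the third: A - 12C = -27.
Solving: C = 2, A = -3, then B = 7.
Therefore c_{15} = -45 + 7 + 2·(-32768) = -65574.

-65574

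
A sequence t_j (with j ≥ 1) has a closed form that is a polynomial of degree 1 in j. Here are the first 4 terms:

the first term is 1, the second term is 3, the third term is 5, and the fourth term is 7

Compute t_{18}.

1st diffs: 2, 2, 2 (constant).
So t_j = 2j - 1.
Evaluating at j = 18 gives t_{18} = 35.

35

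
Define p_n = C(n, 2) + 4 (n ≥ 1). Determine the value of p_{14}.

95

C(14, 2) = 91, so p_{14} = 95.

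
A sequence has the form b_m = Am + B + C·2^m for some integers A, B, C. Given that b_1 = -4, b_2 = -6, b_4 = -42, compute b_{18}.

-1048470

Write the equations: A + B + 2C = -4; 2A + B + 4C = -6; 4A + B + 16C = -42.
Subtracting the first from the second: A + 2C = -2.
Subtracting the second from the third: 2A + 12C = -36.
Solving: C = -4, A = 6, then B = -2.
Hence b_{18} = 6·18 + (-2) + (-4)·262144 = -1048470.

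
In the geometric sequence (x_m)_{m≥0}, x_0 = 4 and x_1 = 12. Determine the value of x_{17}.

Common ratio r = 3.
x_m = 4·3^(m-0).
x_{17} = 4·3^17 = 516560652.

516560652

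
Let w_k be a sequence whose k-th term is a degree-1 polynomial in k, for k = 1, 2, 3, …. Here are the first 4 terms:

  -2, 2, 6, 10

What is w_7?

1st diffs: 4, 4, 4 (constant).
So w_k = 4k - 6.
Evaluating at k = 7 gives w_7 = 22.

22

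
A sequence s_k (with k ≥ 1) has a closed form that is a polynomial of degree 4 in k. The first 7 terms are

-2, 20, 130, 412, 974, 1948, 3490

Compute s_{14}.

48332

1st diffs: 22, 110, 282, 562, 974, 1542.
2nd diffs: 88, 172, 280, 412, 568.
3rd diffs: 84, 108, 132, 156.
4th diffs: 24, 24, 24 (constant).
So s_k = k^4 + 4k^3 - 5k^2 - 6k + 4.
Evaluating at k = 14 gives s_{14} = 48332.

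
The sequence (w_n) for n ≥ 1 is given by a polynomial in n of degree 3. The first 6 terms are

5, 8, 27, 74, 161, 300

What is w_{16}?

1st diffs: 3, 19, 47, 87, 139.
2nd diffs: 16, 28, 40, 52.
3rd diffs: 12, 12, 12 (constant).
Newton forward-difference form: w_n = 5 + 3·C(n-1,1) + 16·C(n-1,2) + 12·C(n-1,3).
At n = 16: n-1 = 15, so w_{16} = 5 + 45 + 1680 + 5460 = 7190.

7190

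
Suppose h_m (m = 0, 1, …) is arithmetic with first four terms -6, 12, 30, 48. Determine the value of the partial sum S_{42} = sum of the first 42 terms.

Common difference d = 18.
h_m = -6 + (m - 0)·18.
h_{41} = 732; S = 42·(-6 + 732)/2 = 15246.

15246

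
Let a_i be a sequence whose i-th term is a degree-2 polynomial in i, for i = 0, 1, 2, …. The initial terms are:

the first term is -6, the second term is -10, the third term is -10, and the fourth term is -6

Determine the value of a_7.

50

1st diffs: -4, 0, 4.
2nd diffs: 4, 4 (constant).
So a_i = 2i^2 - 6i - 6.
Evaluating at i = 7 gives a_7 = 50.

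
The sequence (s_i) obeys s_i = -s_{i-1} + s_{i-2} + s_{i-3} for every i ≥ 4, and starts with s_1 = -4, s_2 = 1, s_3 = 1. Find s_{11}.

Iterate the recurrence:
s_4 = -4, s_5 = 6, s_6 = -9, s_7 = 11, s_8 = -14, s_9 = 16, s_{10} = -19, s_{11} = 21.

21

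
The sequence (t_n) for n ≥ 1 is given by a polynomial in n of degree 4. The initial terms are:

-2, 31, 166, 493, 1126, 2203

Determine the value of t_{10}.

1st diffs: 33, 135, 327, 633, 1077.
2nd diffs: 102, 192, 306, 444.
3rd diffs: 90, 114, 138.
4th diffs: 24, 24 (constant).
So t_n = n^4 + 5n^3 - 4n^2 - 5n + 1.
Evaluating at n = 10 gives t_{10} = 14551.

14551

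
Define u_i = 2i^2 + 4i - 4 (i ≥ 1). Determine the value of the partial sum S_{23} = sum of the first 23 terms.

Over i = 1..23: Σi = 276, Σi² = 4324.
Total = (2)·4324 + (4)·276 + (-4)·23 = 9660.

9660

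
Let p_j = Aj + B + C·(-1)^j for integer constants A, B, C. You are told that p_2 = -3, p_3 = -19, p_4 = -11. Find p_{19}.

-83

The three given values yield: 2A + B + C = -3; 3A + B - C = -19; 4A + B + C = -11.
Subtracting the first from the second: A - 2C = -16.
Subtracting the second from the third: A + 2C = 8.
Solving: C = 6, A = -4, then B = -1.
So p_j = -4·j + (-1) + 6·(-1)^j; at j=19 this is -83.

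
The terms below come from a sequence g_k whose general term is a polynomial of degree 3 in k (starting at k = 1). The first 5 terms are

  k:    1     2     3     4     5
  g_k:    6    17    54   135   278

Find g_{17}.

1st diffs: 11, 37, 81, 143.
2nd diffs: 26, 44, 62.
3rd diffs: 18, 18 (constant).
Newton forward-difference form: g_k = 6 + 11·C(k-1,1) + 26·C(k-1,2) + 18·C(k-1,3).
At k = 17: k-1 = 16, so g_{17} = 6 + 176 + 3120 + 10080 = 13382.

13382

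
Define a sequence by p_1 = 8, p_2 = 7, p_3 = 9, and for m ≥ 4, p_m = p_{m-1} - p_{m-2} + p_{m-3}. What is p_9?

8

Step forward from the initial values:
p_4 = 10  p_5 = 8  p_6 = 7  p_7 = 9  p_8 = 10  p_9 = 8.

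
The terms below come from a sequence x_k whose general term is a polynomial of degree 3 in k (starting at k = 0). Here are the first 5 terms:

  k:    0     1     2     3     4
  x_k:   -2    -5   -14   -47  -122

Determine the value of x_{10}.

-2462

1st diffs: -3, -9, -33, -75.
2nd diffs: -6, -24, -42.
3rd diffs: -18, -18 (constant).
So x_k = -3k^3 + 6k^2 - 6k - 2.
Evaluating at k = 10 gives x_{10} = -2462.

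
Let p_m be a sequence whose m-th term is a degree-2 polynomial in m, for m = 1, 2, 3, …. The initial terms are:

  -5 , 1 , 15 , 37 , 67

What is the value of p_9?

1st diffs: 6, 14, 22, 30.
2nd diffs: 8, 8, 8 (constant).
Newton forward-difference form: p_m = -5 + 6·C(m-1,1) + 8·C(m-1,2).
At m = 9: m-1 = 8, so p_9 = -5 + 48 + 224 = 267.

267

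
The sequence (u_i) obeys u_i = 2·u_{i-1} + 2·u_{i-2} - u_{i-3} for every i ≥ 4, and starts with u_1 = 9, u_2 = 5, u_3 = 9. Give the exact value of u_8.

901

Step forward from the initial values:
u_4 = 19, u_5 = 51, u_6 = 131, u_7 = 345, u_8 = 901.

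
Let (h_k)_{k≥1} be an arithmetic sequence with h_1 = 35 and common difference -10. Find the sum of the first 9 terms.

h_k = 35 + (k - 1)·(-10).
h_9 = -45; S = 9·(35 + (-45))/2 = -45.

-45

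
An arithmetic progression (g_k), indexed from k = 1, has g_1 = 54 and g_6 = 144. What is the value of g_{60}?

Common difference d = (144 - 54) / (6 - 1) = 18.
g_k = 54 + (k - 1)·18.
g_{60} = 54 + 59·18 = 1116.

1116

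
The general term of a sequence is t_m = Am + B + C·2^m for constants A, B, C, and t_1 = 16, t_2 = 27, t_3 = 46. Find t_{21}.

8388676

Plug in m = 1, 2, 3: A + B + 2C = 16; 2A + B + 4C = 27; 3A + B + 8C = 46.
Subtracting the first from the second: A + 2C = 11.
Subtracting the second from the third: A + 4C = 19.
Solving: C = 4, A = 3, then B = 5.
Therefore t_{21} = 63 + 5 + 4·2097152 = 8388676.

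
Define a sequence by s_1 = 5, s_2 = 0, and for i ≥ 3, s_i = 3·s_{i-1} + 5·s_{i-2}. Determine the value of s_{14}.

136936800

Compute successive terms:
s_3 = 25, s_4 = 75, s_5 = 350, …, s_{11} = 1858150, s_{12} = 7790325, s_{13} = 32661725, s_{14} = 136936800.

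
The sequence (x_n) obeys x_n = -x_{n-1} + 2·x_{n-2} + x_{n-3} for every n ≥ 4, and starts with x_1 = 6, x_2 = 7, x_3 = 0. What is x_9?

Applying the relation repeatedly:
x_4 = 20; x_5 = -13; x_6 = 53; x_7 = -59; x_8 = 152; x_9 = -217.

-217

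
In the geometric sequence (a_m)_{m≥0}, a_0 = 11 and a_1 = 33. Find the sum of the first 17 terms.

710270891

Common ratio r = 3.
a_m = 11·3^(m-0).
S = 11·(3^17 - 1)/(3 - 1) = 11·(129140163 - 1)/(2) = 710270891.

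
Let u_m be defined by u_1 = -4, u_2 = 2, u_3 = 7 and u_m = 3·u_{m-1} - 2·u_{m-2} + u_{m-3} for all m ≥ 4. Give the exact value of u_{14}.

u_4 = 13; u_5 = 27; u_6 = 62; …; u_{11} = 4247; u_{12} = 9873; u_{13} = 22952; u_{14} = 53357.

53357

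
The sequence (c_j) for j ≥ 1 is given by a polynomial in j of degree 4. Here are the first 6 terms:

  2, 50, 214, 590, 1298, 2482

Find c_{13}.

1st diffs: 48, 164, 376, 708, 1184.
2nd diffs: 116, 212, 332, 476.
3rd diffs: 96, 120, 144.
4th diffs: 24, 24 (constant).
Newton forward-difference form: c_j = 2 + 48·C(j-1,1) + 116·C(j-1,2) + 96·C(j-1,3) + 24·C(j-1,4).
At j = 13: j-1 = 12, so c_{13} = 2 + 576 + 7656 + 21120 + 11880 = 41234.

41234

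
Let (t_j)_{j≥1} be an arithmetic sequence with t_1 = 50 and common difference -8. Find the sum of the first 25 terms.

-1150

t_j = 50 + (j - 1)·(-8).
t_{25} = -142; S = 25·(50 + (-142))/2 = -1150.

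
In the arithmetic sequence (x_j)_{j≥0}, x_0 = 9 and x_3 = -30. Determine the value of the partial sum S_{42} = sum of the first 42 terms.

-10815

Common difference d = (-30 - 9) / (3 - 0) = -13.
x_j = 9 + (j - 0)·(-13).
x_{41} = -524; S = 42·(9 + (-524))/2 = -10815.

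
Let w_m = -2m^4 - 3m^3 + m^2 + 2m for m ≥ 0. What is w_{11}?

w_{11} = -2·11^4 - 3·11^3 + 1·11^2 + 2·11 = -33132.

-33132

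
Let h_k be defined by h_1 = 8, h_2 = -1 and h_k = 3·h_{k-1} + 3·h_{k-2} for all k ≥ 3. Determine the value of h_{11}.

h_3 = 21, h_4 = 60, h_5 = 243, h_6 = 909, h_7 = 3456, h_8 = 13095, h_9 = 49653, h_{10} = 188244, h_{11} = 713691.

713691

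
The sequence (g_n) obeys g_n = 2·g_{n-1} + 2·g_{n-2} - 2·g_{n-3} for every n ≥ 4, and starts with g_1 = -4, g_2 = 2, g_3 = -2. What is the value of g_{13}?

18176

Applying the relation repeatedly:
g_4 = 8;  g_5 = 8;  g_6 = 36;  g_7 = 72;  g_8 = 200;  g_9 = 472;  g_{10} = 1200;  g_{11} = 2944;  g_{12} = 7344;  g_{13} = 18176.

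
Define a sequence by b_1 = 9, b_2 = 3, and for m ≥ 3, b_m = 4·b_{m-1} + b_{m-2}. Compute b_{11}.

2131941

Compute successive terms:
b_3 = 21; b_4 = 87; b_5 = 369; b_6 = 1563; b_7 = 6621; b_8 = 28047; b_9 = 118809; b_{10} = 503283; b_{11} = 2131941.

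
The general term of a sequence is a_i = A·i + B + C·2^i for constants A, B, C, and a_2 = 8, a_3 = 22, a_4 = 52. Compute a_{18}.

The three given values yield: 2A + B + 4C = 8; 3A + B + 8C = 22; 4A + B + 16C = 52.
Subtracting the first from the second: A + 4C = 14.
Subtracting the second from the third: A + 8C = 30.
Solving: C = 4, A = -2, then B = -4.
Therefore a_{18} = -36 + (-4) + 4·262144 = 1048536.

1048536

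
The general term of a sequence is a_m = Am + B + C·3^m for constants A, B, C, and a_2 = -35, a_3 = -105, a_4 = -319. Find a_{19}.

-4649045833

The three given values yield: 2A + B + 9C = -35; 3A + B + 27C = -105; 4A + B + 81C = -319.
Subtracting the first from the second: A + 18C = -70.
Subtracting the second from the third: A + 54C = -214.
Solving: C = -4, A = 2, then B = -3.
So a_m = 2·m + (-3) + (-4)·3^m; at m=19 this is -4649045833.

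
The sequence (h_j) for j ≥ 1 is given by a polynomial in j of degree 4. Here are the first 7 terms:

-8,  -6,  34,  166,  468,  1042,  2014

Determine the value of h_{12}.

1st diffs: 2, 40, 132, 302, 574, 972.
2nd diffs: 38, 92, 170, 272, 398.
3rd diffs: 54, 78, 102, 126.
4th diffs: 24, 24, 24 (constant).
Newton forward-difference form: h_j = -8 + 2·C(j-1,1) + 38·C(j-1,2) + 54·C(j-1,3) + 24·C(j-1,4).
At j = 12: j-1 = 11, so h_{12} = -8 + 22 + 2090 + 8910 + 7920 = 18934.

18934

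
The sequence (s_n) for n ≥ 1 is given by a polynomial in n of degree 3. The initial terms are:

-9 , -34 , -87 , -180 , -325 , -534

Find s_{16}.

1st diffs: -25, -53, -93, -145, -209.
2nd diffs: -28, -40, -52, -64.
3rd diffs: -12, -12, -12 (constant).
Newton forward-difference form: s_n = -9 + (-25)·C(n-1,1) + (-28)·C(n-1,2) + (-12)·C(n-1,3).
At n = 16: n-1 = 15, so s_{16} = -9 - 375 - 2940 - 5460 = -8784.

-8784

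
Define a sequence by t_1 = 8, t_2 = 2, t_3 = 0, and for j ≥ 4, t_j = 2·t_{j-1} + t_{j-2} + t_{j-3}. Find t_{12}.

Iterate the recurrence:
t_4 = 10, t_5 = 22, t_6 = 54, t_7 = 140, t_8 = 356, t_9 = 906, t_{10} = 2308, t_{11} = 5878, t_{12} = 14970.

14970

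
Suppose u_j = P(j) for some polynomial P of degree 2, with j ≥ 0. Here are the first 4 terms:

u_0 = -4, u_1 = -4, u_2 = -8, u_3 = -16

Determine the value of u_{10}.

1st diffs: 0, -4, -8.
2nd diffs: -4, -4 (constant).
Newton forward-difference form: u_j = -4 + (-4)·C(j,2).
At j = 10: j = 10, so u_{10} = -4 - 180 = -184.

-184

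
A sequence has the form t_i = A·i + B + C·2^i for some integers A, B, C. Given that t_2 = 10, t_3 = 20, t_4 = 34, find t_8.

298

The three given values yield: 2A + B + 4C = 10; 3A + B + 8C = 20; 4A + B + 16C = 34.
Subtracting the first from the second: A + 4C = 10.
Subtracting the second from the third: A + 8C = 14.
Solving: C = 1, A = 6, then B = -6.
Therefore t_8 = 48 + (-6) + 1·256 = 298.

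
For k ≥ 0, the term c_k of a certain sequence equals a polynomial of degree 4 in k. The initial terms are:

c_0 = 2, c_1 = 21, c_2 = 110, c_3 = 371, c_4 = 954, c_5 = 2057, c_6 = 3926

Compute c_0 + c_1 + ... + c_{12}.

1st diffs: 19, 89, 261, 583, 1103, 1869.
2nd diffs: 70, 172, 322, 520, 766.
3rd diffs: 102, 150, 198, 246.
4th diffs: 48, 48, 48 (constant).
Newton forward-difference form: c_k = 2 + 19·C(k,1) + 70·C(k,2) + 102·C(k,3) + 48·C(k,4).
Continuing: …, 6855, 11186, 17309, 25662, …, c_{12} = 51050.
Summing k = 0..12 (13 terms) gives 156234.

156234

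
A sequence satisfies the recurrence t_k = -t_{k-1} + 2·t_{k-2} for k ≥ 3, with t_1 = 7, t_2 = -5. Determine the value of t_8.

-509

Iterate the recurrence:
t_3 = 19  t_4 = -29  t_5 = 67  t_6 = -125  t_7 = 259  t_8 = -509.
(Characteristic roots are 1 and -2.)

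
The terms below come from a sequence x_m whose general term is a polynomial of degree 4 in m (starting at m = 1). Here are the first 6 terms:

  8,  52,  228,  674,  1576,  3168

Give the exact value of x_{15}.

1st diffs: 44, 176, 446, 902, 1592.
2nd diffs: 132, 270, 456, 690.
3rd diffs: 138, 186, 234.
4th diffs: 48, 48 (constant).
Newton forward-difference form: x_m = 8 + 44·C(m-1,1) + 132·C(m-1,2) + 138·C(m-1,3) + 48·C(m-1,4).
At m = 15: m-1 = 14, so x_{15} = 8 + 616 + 12012 + 50232 + 48048 = 110916.

110916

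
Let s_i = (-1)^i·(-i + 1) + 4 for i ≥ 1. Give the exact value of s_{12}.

(-1)^12 = 1; -i + 1 at i=12 is -11; so s_{12} = -7.

-7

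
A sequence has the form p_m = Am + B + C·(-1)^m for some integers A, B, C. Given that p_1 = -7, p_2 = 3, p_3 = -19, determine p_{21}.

Write the equations: A + B - C = -7; 2A + B + C = 3; 3A + B - C = -19.
Subtracting the first from the second: A + 2C = 10.
Subtracting the second from the third: A - 2C = -22.
Solving: C = 8, A = -6, then B = 7.
Therefore p_{21} = -126 + 7 + 8·(-1) = -127.

-127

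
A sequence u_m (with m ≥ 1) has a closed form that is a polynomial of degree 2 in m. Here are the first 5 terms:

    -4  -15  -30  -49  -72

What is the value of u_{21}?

-984

1st diffs: -11, -15, -19, -23.
2nd diffs: -4, -4, -4 (constant).
Newton forward-difference form: u_m = -4 + (-11)·C(m-1,1) + (-4)·C(m-1,2).
At m = 21: m-1 = 20, so u_{21} = -4 - 220 - 760 = -984.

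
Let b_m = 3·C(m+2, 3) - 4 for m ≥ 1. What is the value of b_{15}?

2036

C(17, 3) = 680, so b_{15} = 2036.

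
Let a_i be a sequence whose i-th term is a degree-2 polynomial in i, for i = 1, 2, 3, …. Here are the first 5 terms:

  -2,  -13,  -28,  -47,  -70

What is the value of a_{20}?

-895

1st diffs: -11, -15, -19, -23.
2nd diffs: -4, -4, -4 (constant).
So a_i = -2i^2 - 5i + 5.
Evaluating at i = 20 gives a_{20} = -895.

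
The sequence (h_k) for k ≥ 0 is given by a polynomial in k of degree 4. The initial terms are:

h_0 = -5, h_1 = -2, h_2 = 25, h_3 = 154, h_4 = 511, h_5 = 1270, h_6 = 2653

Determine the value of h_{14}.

1st diffs: 3, 27, 129, 357, 759, 1383.
2nd diffs: 24, 102, 228, 402, 624.
3rd diffs: 78, 126, 174, 222.
4th diffs: 48, 48, 48 (constant).
Newton forward-difference form: h_k = -5 + 3·C(k,1) + 24·C(k,2) + 78·C(k,3) + 48·C(k,4).
At k = 14: k = 14, so h_{14} = -5 + 42 + 2184 + 28392 + 48048 = 78661.

78661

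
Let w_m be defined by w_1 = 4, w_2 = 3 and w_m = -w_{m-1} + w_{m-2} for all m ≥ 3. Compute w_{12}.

47

Iterate the recurrence:
w_3 = 1;  w_4 = 2;  w_5 = -1;  w_6 = 3;  w_7 = -4;  w_8 = 7;  w_9 = -11;  w_{10} = 18;  w_{11} = -29;  w_{12} = 47.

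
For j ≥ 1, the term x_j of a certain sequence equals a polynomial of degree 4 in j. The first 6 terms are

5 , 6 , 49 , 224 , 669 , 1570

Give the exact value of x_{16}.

110900

1st diffs: 1, 43, 175, 445, 901.
2nd diffs: 42, 132, 270, 456.
3rd diffs: 90, 138, 186.
4th diffs: 48, 48 (constant).
So x_j = 2j^4 - 5j^3 + j^2 + 3j + 4.
Evaluating at j = 16 gives x_{16} = 110900.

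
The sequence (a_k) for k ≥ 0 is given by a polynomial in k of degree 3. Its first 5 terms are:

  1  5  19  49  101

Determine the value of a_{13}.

1st diffs: 4, 14, 30, 52.
2nd diffs: 10, 16, 22.
3rd diffs: 6, 6 (constant).
Newton forward-difference form: a_k = 1 + 4·C(k,1) + 10·C(k,2) + 6·C(k,3).
At k = 13: k = 13, so a_{13} = 1 + 52 + 780 + 1716 = 2549.

2549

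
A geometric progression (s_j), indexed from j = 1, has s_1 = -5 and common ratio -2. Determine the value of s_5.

s_j = (-5)·(-2)^(j-1).
s_5 = (-5)·(-2)^4 = -80.

-80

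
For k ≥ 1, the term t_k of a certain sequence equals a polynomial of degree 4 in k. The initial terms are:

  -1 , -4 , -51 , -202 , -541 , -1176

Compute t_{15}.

-49911

1st diffs: -3, -47, -151, -339, -635.
2nd diffs: -44, -104, -188, -296.
3rd diffs: -60, -84, -108.
4th diffs: -24, -24 (constant).
Newton forward-difference form: t_k = -1 + (-3)·C(k-1,1) + (-44)·C(k-1,2) + (-60)·C(k-1,3) + (-24)·C(k-1,4).
At k = 15: k-1 = 14, so t_{15} = -1 - 42 - 4004 - 21840 - 24024 = -49911.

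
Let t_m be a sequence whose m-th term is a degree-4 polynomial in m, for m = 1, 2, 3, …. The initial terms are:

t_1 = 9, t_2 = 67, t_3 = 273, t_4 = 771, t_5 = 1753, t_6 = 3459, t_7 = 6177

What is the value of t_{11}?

34609

1st diffs: 58, 206, 498, 982, 1706, 2718.
2nd diffs: 148, 292, 484, 724, 1012.
3rd diffs: 144, 192, 240, 288.
4th diffs: 48, 48, 48 (constant).
Newton forward-difference form: t_m = 9 + 58·C(m-1,1) + 148·C(m-1,2) + 144·C(m-1,3) + 48·C(m-1,4).
At m = 11: m-1 = 10, so t_{11} = 9 + 580 + 6660 + 17280 + 10080 = 34609.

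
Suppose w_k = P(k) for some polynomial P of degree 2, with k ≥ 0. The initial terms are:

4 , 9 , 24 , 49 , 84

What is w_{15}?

1129

1st diffs: 5, 15, 25, 35.
2nd diffs: 10, 10, 10 (constant).
Newton forward-difference form: w_k = 4 + 5·C(k,1) + 10·C(k,2).
At k = 15: k = 15, so w_{15} = 4 + 75 + 1050 = 1129.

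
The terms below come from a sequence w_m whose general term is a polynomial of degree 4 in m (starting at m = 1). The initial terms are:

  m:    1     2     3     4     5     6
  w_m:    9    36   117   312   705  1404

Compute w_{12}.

1st diffs: 27, 81, 195, 393, 699.
2nd diffs: 54, 114, 198, 306.
3rd diffs: 60, 84, 108.
4th diffs: 24, 24 (constant).
Newton forward-difference form: w_m = 9 + 27·C(m-1,1) + 54·C(m-1,2) + 60·C(m-1,3) + 24·C(m-1,4).
At m = 12: m-1 = 11, so w_{12} = 9 + 297 + 2970 + 9900 + 7920 = 21096.

21096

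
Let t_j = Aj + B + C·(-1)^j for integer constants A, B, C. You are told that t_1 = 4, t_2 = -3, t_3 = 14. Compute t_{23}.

The three given values yield: A + B - C = 4; 2A + B + C = -3; 3A + B - C = 14.
Subtracting the first from the second: A + 2C = -7.
Subtracting the second from the third: A - 2C = 17.
Solving: C = -6, A = 5, then B = -7.
Therefore t_{23} = 115 + (-7) + (-6)·(-1) = 114.

114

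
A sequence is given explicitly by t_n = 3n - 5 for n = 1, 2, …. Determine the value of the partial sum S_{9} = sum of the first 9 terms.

90

Over n = 1..9: Σn = 45.
Total = (3)·45 + (-5)·9 = 90.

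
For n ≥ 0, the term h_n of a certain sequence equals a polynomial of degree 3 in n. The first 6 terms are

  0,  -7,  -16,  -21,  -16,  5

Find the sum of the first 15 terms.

6545

1st diffs: -7, -9, -5, 5, 21.
2nd diffs: -2, 4, 10, 16.
3rd diffs: 6, 6, 6 (constant).
Newton forward-difference form: h_n = (-7)·C(n,1) + (-2)·C(n,2) + 6·C(n,3).
Continuing: …, 48, 119, 224, 369, …, h_{14} = 1904.
Summing n = 0..14 (15 terms) gives 6545.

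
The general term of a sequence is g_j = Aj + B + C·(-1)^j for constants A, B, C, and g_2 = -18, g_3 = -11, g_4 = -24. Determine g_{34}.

The three given values yield: 2A + B + C = -18; 3A + B - C = -11; 4A + B + C = -24.
Subtracting the first from the second: A - 2C = 7.
Subtracting the second from the third: A + 2C = -13.
Solving: C = -5, A = -3, then B = -7.
So g_j = -3·j + (-7) + (-5)·(-1)^j; at j=34 this is -114.

-114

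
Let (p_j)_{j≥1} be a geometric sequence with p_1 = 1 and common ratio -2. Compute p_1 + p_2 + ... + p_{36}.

-22906492245

p_j = 1·(-2)^(j-1).
S = 1·((-2)^36 - 1)/(-2 - 1) = 1·(68719476736 - 1)/(-3) = -22906492245.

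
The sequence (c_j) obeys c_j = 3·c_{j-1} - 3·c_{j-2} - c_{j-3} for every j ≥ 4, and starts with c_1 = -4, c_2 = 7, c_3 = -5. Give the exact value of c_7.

-193

Iterate the recurrence:
c_4 = -32  c_5 = -88  c_6 = -163  c_7 = -193.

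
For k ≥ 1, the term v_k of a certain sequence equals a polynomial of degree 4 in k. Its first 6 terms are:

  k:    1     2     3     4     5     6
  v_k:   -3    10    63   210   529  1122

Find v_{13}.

26553

1st diffs: 13, 53, 147, 319, 593.
2nd diffs: 40, 94, 172, 274.
3rd diffs: 54, 78, 102.
4th diffs: 24, 24 (constant).
So v_k = k^4 - k^3 + k^2 + 2k - 6.
Evaluating at k = 13 gives v_{13} = 26553.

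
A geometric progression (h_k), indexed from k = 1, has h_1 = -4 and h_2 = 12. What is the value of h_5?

-324

Common ratio r = -3.
h_k = (-4)·(-3)^(k-1).
h_5 = (-4)·(-3)^4 = -324.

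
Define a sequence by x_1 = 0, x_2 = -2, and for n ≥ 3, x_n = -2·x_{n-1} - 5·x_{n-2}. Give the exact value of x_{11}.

-3116

x_3 = 4; x_4 = 2; x_5 = -24; x_6 = 38; x_7 = 44; x_8 = -278; x_9 = 336; x_{10} = 718; x_{11} = -3116.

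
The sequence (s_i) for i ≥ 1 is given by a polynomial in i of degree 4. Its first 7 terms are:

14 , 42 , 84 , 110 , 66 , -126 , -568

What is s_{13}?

-17206

1st diffs: 28, 42, 26, -44, -192, -442.
2nd diffs: 14, -16, -70, -148, -250.
3rd diffs: -30, -54, -78, -102.
4th diffs: -24, -24, -24 (constant).
Newton forward-difference form: s_i = 14 + 28·C(i-1,1) + 14·C(i-1,2) + (-30)·C(i-1,3) + (-24)·C(i-1,4).
At i = 13: i-1 = 12, so s_{13} = 14 + 336 + 924 - 6600 - 11880 = -17206.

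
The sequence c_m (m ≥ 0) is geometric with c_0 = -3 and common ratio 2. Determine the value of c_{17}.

-393216

c_m = (-3)·2^(m-0).
c_{17} = (-3)·2^17 = -393216.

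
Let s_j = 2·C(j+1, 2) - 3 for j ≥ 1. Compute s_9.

C(10, 2) = 45, so s_9 = 87.

87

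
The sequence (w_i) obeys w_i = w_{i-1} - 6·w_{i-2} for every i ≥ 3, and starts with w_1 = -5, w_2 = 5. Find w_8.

Step forward from the initial values:
w_3 = 35;  w_4 = 5;  w_5 = -205;  w_6 = -235;  w_7 = 995;  w_8 = 2405.

2405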